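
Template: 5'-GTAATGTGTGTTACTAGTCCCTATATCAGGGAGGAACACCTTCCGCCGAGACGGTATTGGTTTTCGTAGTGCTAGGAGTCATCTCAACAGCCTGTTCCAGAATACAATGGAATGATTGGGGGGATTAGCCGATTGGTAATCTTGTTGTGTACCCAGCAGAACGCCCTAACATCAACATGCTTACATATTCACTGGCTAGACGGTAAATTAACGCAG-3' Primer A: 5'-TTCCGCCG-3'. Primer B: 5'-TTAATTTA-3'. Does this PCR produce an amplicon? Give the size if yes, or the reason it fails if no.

Primer A (TTCCGCCG) matches the top strand at positions 41–48; it acts as a forward primer.
Primer B's reverse complement is TAAATTAA, matching the top strand at positions 204–211; it acts as a reverse primer.
The 3' ends face each other across positions 41–211, giving a 171 bp product.

Yes — a 171 bp product.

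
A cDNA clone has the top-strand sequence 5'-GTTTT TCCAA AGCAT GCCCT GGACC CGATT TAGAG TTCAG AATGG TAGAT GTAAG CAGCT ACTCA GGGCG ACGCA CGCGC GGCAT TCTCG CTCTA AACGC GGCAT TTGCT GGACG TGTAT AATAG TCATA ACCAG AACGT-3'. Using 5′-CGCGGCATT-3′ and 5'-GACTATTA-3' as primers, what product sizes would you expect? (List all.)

The forward primer CGCGGCATT matches the top strand at positions 78–86, 98–106.
The reverse primer's reverse complement is TAATAGTC, matching at positions 120–127.
Each forward site pairs with the reverse site to give a product ending at position 127: sizes 50, 30 bp.

50 bp, 30 bp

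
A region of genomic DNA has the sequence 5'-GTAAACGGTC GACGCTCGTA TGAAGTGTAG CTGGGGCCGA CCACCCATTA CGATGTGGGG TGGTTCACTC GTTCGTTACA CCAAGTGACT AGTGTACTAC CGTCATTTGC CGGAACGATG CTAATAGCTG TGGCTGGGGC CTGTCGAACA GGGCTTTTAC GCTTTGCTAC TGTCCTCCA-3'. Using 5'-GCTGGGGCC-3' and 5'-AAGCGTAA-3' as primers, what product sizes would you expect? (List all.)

135 bp, 32 bp

The forward primer GCTGGGGCC matches the top strand at positions 30–38, 133–141.
The reverse primer's reverse complement is TTACGCTT, matching at positions 157–164.
Each forward site pairs with the reverse site to give a product ending at position 164: sizes 135, 32 bp.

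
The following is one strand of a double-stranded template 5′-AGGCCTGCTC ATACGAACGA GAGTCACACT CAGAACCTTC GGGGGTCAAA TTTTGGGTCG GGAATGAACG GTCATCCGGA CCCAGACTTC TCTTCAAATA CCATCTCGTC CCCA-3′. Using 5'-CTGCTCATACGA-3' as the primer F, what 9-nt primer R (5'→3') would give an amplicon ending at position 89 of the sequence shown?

5'-AAGTCTGGG-3'

The forward primer binds at positions 5–16; the product's 3' end on the top strand is position 89.
The reverse primer anneals to the top strand over positions 81–89, i.e. to CCCAGACTT.
Its sequence written 5'→3' is the reverse complement: AAGTCTGGG.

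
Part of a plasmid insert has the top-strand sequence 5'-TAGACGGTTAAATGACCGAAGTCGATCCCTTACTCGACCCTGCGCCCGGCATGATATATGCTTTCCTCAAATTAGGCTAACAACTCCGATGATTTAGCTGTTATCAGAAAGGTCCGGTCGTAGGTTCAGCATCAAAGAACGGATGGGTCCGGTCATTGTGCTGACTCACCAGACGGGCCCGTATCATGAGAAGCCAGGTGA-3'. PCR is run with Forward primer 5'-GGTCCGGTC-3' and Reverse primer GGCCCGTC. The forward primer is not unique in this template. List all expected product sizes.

69 bp, 34 bp

The forward primer GGTCCGGTC matches the top strand at positions 111–119, 146–154.
The reverse primer's reverse complement is GACGGGCC, matching at positions 172–179.
Each forward site pairs with the reverse site to give a product ending at position 179: sizes 69, 34 bp.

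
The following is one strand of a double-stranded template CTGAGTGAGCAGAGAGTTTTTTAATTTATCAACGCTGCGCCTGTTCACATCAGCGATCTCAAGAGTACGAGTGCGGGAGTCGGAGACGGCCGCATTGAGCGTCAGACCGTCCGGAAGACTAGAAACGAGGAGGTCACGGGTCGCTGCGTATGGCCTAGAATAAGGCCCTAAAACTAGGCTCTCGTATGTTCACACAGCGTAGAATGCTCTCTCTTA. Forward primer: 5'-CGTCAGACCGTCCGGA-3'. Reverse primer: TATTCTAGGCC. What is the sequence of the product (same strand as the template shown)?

Forward primer CGTCAGACCGTCCGGA is found on the top strand at positions 100–115.
Taking the reverse complement of TATTCTAGGCC gives GGCCTAGAATA, found at positions 152–162 on the template; the primer anneals here to the top strand with its 3' end pointing upstream.
The product is the template from position 100 through 162 (63 bp).

5'-CGTCAGACCGTCCGGAAGACTAGAAACGAGGAGGTCACGGGTCGCTGCGTATGGCCTAGAATA-3'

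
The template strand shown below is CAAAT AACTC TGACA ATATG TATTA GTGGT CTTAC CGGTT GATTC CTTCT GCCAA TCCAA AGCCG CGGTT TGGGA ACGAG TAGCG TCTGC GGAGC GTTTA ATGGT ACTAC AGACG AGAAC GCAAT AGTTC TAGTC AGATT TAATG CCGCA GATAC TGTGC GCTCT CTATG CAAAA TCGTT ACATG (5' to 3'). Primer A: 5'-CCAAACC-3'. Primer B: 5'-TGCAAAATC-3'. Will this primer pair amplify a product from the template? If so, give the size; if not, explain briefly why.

Primer A (CCAAACC) has reverse complement GGTTTGG, which matches the top strand at positions 67–73; primer A anneals to the top strand there with its 3' end pointing upstream toward position 67.
Primer B (TGCAAAATC) matches the top strand directly at positions 169–177; it anneals to the bottom strand with its 3' end pointing downstream toward position 177.
The 3' ends diverge (primer A extends toward position 1, primer B toward position 185), so the primers never converge on a shared product.

No product — the primers' 3' ends point away from each other.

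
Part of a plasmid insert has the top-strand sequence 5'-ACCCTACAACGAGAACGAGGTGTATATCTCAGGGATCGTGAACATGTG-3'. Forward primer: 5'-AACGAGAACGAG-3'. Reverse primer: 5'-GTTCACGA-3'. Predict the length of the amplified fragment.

The forward primer matches the template at positions 8–19.
The reverse primer's reverse complement is TCGTGAAC, which matches the template at positions 36–43.
Amplicon spans positions 8–43: 36 bp.

36 bp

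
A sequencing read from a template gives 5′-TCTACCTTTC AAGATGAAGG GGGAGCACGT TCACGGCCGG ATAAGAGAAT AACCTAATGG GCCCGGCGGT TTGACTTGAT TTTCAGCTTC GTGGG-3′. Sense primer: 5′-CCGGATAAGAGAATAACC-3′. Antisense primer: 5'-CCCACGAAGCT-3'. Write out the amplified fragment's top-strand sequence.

Forward primer CCGGATAAGAGAATAACC is found on the top strand at positions 37–54.
The reverse primer's reverse complement is AGCTTCGTGGG, which matches the template at positions 85–95.
The product is the template from position 37 through 95 (59 bp).

5'-CCGGATAAGAGAATAACCTAATGGGCCCGGCGGTTTGACTTGATTTTCAGCTTCGTGGG-3'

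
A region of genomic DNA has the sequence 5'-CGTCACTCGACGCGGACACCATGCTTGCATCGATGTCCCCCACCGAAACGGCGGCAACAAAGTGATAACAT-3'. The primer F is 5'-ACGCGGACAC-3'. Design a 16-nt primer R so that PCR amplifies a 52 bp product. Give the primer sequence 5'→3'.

The forward primer binds at positions 10–19, so a 52 bp product ends at position 10 + 52 − 1 = 61.
The reverse primer anneals to the top strand over positions 46–61, i.e. to AAACGGCGGCAACAAA.
Its sequence written 5'→3' is the reverse complement: TTTGTTGCCGCCGTTT.

5'-TTTGTTGCCGCCGTTT-3'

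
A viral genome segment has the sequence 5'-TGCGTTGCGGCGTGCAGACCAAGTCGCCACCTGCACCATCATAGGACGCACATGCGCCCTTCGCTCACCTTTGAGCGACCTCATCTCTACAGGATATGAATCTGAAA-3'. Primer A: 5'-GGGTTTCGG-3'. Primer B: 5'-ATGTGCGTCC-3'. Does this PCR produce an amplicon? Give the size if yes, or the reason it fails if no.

No product — primer A has no binding site in the template.

Primer A (GGGTTTCGG) does not match the top strand, and its reverse complement CCGAAACCC does not match either.
With no annealing site for primer A, no amplification occurs.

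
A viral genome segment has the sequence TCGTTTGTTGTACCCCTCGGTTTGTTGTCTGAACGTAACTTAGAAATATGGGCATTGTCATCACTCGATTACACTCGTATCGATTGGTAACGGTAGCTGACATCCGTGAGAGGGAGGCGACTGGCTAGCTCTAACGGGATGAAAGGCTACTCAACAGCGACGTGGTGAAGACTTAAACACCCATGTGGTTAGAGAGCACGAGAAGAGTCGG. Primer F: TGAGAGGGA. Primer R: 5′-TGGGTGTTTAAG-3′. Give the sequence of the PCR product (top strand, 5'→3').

The forward primer matches the template at positions 107–115.
The reverse primer's reverse complement is CTTAAACACCCA, which matches the template at positions 172–183.
The product is the template from position 107 through 183 (77 bp).

5'-TGAGAGGGAGGCGACTGGCTAGCTCTAACGGGATGAAAGGCTACTCAACAGCGACGTGGTGAAGACTTAAACACCCA-3'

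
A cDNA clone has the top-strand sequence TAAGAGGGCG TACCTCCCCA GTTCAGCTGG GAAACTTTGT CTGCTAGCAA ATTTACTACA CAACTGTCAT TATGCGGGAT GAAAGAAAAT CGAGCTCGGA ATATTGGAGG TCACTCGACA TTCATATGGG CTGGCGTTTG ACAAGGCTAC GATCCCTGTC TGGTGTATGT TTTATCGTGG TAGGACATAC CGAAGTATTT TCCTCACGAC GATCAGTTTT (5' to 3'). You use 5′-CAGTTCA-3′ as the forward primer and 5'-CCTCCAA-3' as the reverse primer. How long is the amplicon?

Forward primer CAGTTCA is found on the top strand at positions 19–25.
Reverse complement of the reverse primer: TTGGAGG. This occurs on the top strand at positions 104–110.
Amplicon spans positions 19–110: 92 bp.

92 bp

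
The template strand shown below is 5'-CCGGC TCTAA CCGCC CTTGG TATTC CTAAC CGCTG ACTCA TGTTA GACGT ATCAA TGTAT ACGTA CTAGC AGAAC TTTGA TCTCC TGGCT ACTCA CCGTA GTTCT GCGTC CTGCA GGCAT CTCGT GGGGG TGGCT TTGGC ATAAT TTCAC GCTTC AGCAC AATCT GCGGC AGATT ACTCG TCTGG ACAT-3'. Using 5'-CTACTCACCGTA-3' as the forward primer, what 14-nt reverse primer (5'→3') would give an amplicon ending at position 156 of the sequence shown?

The forward primer binds at positions 89–100; the product's 3' end on the top strand is position 156.
The reverse primer anneals to the top strand over positions 143–156, i.e. to AATTTCACGCTTCA.
Its sequence written 5'→3' is the reverse complement: TGAAGCGTGAAATT.

5'-TGAAGCGTGAAATT-3'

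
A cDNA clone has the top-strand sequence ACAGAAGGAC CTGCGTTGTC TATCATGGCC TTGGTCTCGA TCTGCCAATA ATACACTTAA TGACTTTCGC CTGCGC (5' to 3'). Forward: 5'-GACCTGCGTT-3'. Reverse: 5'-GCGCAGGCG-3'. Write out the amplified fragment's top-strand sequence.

5'-GACCTGCGTTGTCTATCATGGCCTTGGTCTCGATCTGCCAATAATACACTTAATGACTTTCGCCTGCGC-3'

Forward primer GACCTGCGTT is found on the top strand at positions 8–17.
Taking the reverse complement of GCGCAGGCG gives CGCCTGCGC, found at positions 68–76 on the template; the primer anneals here to the top strand with its 3' end pointing upstream.
The product is the template from position 8 through 76 (69 bp).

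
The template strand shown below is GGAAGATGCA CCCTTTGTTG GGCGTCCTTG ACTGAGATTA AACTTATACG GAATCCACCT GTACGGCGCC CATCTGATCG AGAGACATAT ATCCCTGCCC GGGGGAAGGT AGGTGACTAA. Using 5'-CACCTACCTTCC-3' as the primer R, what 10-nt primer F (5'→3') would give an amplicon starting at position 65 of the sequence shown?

The reverse primer's reverse complement GGAAGGTAGGTG matches the template at positions 104–115; the product starts at position 65.
The forward primer is identical to the top strand over positions 65–74: GGCGCCCATC.

5'-GGCGCCCATC-3'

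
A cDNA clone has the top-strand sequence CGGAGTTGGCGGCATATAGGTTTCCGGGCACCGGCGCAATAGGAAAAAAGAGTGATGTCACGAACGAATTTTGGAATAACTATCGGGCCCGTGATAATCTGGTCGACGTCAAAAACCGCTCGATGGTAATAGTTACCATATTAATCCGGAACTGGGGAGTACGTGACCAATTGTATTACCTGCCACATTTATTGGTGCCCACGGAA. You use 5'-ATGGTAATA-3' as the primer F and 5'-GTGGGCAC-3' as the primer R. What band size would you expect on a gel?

80 bp

Forward primer ATGGTAATA is found on the top strand at positions 123–131.
Reverse complement of the reverse primer: GTGCCCAC. This occurs on the top strand at positions 195–202.
Amplicon spans positions 123–202: 80 bp.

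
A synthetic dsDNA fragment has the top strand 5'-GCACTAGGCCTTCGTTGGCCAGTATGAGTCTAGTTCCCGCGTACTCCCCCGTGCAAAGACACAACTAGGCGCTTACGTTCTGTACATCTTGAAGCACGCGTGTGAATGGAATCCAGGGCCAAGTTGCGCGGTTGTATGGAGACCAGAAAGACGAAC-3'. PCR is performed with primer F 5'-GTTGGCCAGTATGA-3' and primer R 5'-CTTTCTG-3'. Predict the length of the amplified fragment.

137 bp

Forward primer GTTGGCCAGTATGA is found on the top strand at positions 14–27.
The reverse primer's reverse complement is CAGAAAG, which matches the template at positions 144–150.
Product length = (reverse-primer end) − (forward-primer start) + 1 = 150 − 14 + 1 = 137 bp.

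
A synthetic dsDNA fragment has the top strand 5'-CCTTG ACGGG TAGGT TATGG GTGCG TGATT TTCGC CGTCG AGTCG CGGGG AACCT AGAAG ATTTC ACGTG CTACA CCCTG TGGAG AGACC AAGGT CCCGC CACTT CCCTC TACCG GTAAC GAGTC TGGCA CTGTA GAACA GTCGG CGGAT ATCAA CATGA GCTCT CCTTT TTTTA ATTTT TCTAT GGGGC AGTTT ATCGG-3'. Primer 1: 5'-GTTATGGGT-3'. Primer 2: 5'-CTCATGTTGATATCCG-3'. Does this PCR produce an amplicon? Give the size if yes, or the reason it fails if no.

Primer 1 (GTTATGGGT) matches the top strand at positions 14–22; it acts as a forward primer.
Primer 2's reverse complement is CGGATATCAACATGAG, matching the top strand at positions 146–161; it acts as a reverse primer.
The 3' ends face each other across positions 14–161, giving a 148 bp product.

Yes — a 148 bp product.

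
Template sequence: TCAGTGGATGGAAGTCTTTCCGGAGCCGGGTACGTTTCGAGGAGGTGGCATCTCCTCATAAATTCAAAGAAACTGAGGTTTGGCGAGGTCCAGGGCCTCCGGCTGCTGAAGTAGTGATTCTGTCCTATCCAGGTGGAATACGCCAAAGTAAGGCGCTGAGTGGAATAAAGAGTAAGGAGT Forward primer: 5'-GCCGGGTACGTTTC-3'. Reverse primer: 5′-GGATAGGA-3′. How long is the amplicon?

106 bp

Scanning the template, GCCGGGTACGTTTC occurs at positions 25–38; this primer anneals to the bottom strand there with its 3' end pointing downstream.
Taking the reverse complement of GGATAGGA gives TCCTATCC, found at positions 123–130 on the template; the primer anneals here to the top strand with its 3' end pointing upstream.
Product length = (reverse-primer end) − (forward-primer start) + 1 = 130 − 25 + 1 = 106 bp.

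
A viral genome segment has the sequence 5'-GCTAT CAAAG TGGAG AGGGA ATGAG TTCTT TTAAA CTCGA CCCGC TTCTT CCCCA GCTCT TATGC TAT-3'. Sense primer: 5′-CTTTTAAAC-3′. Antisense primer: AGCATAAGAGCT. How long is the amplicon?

Scanning the template, CTTTTAAAC occurs at positions 28–36; this primer anneals to the bottom strand there with its 3' end pointing downstream.
Taking the reverse complement of AGCATAAGAGCT gives AGCTCTTATGCT, found at positions 55–66 on the template; the primer anneals here to the top strand with its 3' end pointing upstream.
Amplicon spans positions 28–66: 39 bp.

39 bp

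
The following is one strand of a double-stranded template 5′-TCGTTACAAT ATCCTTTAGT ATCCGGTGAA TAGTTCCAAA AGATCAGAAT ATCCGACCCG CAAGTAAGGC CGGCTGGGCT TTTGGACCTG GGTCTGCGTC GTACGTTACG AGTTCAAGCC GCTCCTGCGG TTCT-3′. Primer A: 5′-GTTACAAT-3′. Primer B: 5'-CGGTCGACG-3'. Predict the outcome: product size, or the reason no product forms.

No product — primer B has no binding site in the template.

Primer B (CGGTCGACG) does not match the top strand, and its reverse complement CGTCGACCG does not match either.
With no annealing site for primer B, no amplification occurs.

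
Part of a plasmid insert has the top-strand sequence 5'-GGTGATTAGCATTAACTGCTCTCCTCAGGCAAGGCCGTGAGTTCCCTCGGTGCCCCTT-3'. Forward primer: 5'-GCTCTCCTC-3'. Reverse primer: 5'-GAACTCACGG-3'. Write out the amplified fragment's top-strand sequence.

5'-GCTCTCCTCAGGCAAGGCCGTGAGTTC-3'

Forward primer GCTCTCCTC is found on the top strand at positions 18–26.
Reverse complement of the reverse primer: CCGTGAGTTC. This occurs on the top strand at positions 35–44.
The product is the template from position 18 through 44 (27 bp).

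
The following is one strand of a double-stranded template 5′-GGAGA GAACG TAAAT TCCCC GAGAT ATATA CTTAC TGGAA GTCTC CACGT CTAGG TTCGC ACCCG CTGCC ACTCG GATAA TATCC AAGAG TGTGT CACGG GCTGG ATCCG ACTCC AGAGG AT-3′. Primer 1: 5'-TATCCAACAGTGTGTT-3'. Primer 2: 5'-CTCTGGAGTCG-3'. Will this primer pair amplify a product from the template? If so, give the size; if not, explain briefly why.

Primer 1 (TATCCAACAGTGTGTT) does not match the top strand, and its reverse complement AACACACTGTTGGATA does not match either.
With no annealing site for primer 1, no amplification occurs.

No product — primer 1 has no binding site in the template.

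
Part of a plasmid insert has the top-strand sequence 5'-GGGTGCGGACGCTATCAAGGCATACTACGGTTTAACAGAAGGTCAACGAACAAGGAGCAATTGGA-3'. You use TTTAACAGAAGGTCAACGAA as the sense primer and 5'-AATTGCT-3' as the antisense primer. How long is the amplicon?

The forward primer matches the template at positions 31–50.
Reverse complement of the reverse primer: AGCAATT. This occurs on the top strand at positions 56–62.
Product length = (reverse-primer end) − (forward-primer start) + 1 = 62 − 31 + 1 = 32 bp.

32 bp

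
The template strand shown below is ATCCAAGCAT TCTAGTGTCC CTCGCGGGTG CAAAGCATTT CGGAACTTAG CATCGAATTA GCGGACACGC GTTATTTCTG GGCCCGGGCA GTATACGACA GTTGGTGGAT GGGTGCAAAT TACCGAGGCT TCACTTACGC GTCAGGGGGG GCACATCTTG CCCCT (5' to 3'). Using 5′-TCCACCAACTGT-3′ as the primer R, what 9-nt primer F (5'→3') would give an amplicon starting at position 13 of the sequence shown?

5'-TAGTGTCCC-3'

The reverse primer's reverse complement ACAGTTGGTGGA matches the template at positions 98–109; the product starts at position 13.
The forward primer is identical to the top strand over positions 13–21: TAGTGTCCC.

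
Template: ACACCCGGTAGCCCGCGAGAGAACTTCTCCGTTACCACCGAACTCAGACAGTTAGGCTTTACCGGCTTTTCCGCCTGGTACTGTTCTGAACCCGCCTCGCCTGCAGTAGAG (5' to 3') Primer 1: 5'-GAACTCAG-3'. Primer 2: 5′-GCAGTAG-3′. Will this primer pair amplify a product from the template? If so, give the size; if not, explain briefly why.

Primer 1 (GAACTCAG) matches the top strand at positions 40–47 (3' end points downstream).
Primer 2 (GCAGTAG) also matches the top strand directly, at positions 103–109 — its reverse complement CTACTGC is not present.
Both primers anneal to the bottom strand with 3' ends pointing the same way, so neither can prime synthesis back toward the other.

No product — both primers anneal to the same strand and extend in the same direction.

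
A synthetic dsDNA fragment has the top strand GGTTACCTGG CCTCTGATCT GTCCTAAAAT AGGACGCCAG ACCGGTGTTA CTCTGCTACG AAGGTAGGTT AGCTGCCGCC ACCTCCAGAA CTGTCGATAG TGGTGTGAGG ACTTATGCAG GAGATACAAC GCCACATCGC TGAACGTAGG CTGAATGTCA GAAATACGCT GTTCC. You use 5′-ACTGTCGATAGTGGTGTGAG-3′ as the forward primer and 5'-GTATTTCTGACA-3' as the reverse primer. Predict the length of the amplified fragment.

Scanning the template, ACTGTCGATAGTGGTGTGAG occurs at positions 90–109; this primer anneals to the bottom strand there with its 3' end pointing downstream.
The reverse primer's reverse complement is TGTCAGAAATAC, which matches the template at positions 156–167.
The product runs from position 90 to position 167, so its length is 167 − 90 + 1 = 78 bp.

78 bp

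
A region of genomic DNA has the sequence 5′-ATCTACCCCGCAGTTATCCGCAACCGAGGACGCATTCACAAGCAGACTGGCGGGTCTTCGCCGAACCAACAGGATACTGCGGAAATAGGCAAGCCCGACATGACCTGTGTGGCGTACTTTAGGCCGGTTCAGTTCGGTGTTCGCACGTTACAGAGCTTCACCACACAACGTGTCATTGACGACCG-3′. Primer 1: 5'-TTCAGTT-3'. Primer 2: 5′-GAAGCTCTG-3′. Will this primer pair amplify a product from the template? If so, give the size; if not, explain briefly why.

Primer 1 (TTCAGTT) matches the top strand at positions 128–134; it acts as a forward primer.
Primer 2's reverse complement is CAGAGCTTC, matching the top strand at positions 151–159; it acts as a reverse primer.
The 3' ends face each other across positions 128–159, giving a 32 bp product.

Yes — a 32 bp product.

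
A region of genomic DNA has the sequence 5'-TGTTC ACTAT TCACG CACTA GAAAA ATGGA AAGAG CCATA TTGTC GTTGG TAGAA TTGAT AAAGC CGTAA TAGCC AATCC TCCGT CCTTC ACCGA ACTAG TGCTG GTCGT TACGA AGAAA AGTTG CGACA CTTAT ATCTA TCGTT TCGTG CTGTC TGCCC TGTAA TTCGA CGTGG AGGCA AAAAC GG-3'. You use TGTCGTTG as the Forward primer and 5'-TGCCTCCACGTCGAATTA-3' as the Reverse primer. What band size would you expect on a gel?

Scanning the template, TGTCGTTG occurs at positions 42–49; this primer anneals to the bottom strand there with its 3' end pointing downstream.
Taking the reverse complement of TGCCTCCACGTCGAATTA gives TAATTCGACGTGGAGGCA, found at positions 163–180 on the template; the primer anneals here to the top strand with its 3' end pointing upstream.
Amplicon spans positions 42–180: 139 bp.

139 bp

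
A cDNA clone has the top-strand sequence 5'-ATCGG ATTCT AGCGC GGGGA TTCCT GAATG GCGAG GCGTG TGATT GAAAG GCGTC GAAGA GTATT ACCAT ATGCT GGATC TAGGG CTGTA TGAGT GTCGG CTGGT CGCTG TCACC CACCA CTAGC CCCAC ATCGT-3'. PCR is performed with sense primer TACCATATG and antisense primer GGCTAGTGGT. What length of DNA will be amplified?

62 bp

Forward primer TACCATATG is found on the top strand at positions 65–73.
The reverse primer's reverse complement is ACCACTAGCC, which matches the template at positions 117–126.
Amplicon spans positions 65–126: 62 bp.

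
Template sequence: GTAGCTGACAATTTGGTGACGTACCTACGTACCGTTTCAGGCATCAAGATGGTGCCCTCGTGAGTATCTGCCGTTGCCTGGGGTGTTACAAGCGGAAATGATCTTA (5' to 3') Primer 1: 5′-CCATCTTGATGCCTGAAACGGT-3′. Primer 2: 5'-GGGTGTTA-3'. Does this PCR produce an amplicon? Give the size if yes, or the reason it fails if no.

No product — the primers' 3' ends point away from each other.

Primer 1 (CCATCTTGATGCCTGAAACGGT) has reverse complement ACCGTTTCAGGCATCAAGATGG, which matches the top strand at positions 31–52; primer 1 anneals to the top strand there with its 3' end pointing upstream toward position 31.
Primer 2 (GGGTGTTA) matches the top strand directly at positions 81–88; it anneals to the bottom strand with its 3' end pointing downstream toward position 88.
The 3' ends diverge (primer 1 extends toward position 1, primer 2 toward position 106), so the primers never converge on a shared product.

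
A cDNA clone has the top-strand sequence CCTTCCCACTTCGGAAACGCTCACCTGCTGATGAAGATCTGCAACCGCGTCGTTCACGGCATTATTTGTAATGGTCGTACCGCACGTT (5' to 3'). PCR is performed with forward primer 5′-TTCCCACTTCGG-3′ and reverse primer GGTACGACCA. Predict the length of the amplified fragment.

79 bp

The forward primer matches the template at positions 3–14.
Reverse complement of the reverse primer: TGGTCGTACC. This occurs on the top strand at positions 72–81.
The product runs from position 3 to position 81, so its length is 81 − 3 + 1 = 79 bp.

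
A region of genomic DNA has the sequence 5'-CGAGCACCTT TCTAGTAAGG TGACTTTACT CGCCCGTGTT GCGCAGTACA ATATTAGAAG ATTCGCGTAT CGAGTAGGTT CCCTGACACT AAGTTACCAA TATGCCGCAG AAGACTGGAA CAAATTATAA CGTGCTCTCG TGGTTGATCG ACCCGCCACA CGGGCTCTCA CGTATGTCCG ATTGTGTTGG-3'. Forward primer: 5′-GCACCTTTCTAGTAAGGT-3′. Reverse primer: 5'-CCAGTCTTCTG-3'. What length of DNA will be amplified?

The forward primer matches the template at positions 4–21.
Taking the reverse complement of CCAGTCTTCTG gives CAGAAGACTGG, found at positions 108–118 on the template; the primer anneals here to the top strand with its 3' end pointing upstream.
Amplicon spans positions 4–118: 115 bp.

115 bp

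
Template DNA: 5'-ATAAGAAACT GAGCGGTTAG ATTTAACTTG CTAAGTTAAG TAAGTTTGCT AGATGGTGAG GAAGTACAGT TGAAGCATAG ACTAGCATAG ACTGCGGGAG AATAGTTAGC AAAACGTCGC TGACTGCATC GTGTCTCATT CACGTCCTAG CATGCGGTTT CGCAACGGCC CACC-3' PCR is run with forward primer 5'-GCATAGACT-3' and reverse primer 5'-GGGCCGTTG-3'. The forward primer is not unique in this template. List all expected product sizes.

97 bp, 87 bp

The forward primer GCATAGACT matches the top strand at positions 75–83, 85–93.
The reverse primer's reverse complement is CAACGGCCC, matching at positions 163–171.
Each forward site pairs with the reverse site to give a product ending at position 171: sizes 97, 87 bp.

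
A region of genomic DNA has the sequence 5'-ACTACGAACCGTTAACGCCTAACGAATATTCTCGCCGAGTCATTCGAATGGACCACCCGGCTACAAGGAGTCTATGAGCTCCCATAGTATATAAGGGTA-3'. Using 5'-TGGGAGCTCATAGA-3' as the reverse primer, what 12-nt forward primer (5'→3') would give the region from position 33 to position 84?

5'-CGCCGAGTCATT-3'

The reverse primer's reverse complement TCTATGAGCTCCCA matches the template at positions 71–84; the product starts at position 33.
The forward primer is identical to the top strand over positions 33–44: CGCCGAGTCATT.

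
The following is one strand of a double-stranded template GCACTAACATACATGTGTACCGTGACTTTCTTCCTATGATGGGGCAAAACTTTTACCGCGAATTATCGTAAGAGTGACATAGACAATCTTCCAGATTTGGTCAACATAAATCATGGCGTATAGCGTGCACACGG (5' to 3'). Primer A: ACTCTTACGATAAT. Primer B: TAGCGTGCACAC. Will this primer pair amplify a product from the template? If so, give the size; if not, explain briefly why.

No product — the primers' 3' ends point away from each other.

Primer A (ACTCTTACGATAAT) has reverse complement ATTATCGTAAGAGT, which matches the top strand at positions 62–75; primer A anneals to the top strand there with its 3' end pointing upstream toward position 62.
Primer B (TAGCGTGCACAC) matches the top strand directly at positions 121–132; it anneals to the bottom strand with its 3' end pointing downstream toward position 132.
The 3' ends diverge (primer A extends toward position 1, primer B toward position 134), so the primers never converge on a shared product.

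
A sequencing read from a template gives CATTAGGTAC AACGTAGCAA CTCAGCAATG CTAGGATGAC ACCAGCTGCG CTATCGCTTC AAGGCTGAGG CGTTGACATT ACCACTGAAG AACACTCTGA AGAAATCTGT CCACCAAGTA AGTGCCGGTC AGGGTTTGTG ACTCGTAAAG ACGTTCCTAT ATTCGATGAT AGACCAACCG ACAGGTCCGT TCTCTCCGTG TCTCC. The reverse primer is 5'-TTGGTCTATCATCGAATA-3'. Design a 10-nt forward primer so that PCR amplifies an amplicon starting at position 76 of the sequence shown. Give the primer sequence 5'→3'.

The reverse primer's reverse complement TATTCGATGATAGACCAA matches the template at positions 160–177; the product starts at position 76.
The forward primer is identical to the top strand over positions 76–85: ACATTACCAC.

5'-ACATTACCAC-3'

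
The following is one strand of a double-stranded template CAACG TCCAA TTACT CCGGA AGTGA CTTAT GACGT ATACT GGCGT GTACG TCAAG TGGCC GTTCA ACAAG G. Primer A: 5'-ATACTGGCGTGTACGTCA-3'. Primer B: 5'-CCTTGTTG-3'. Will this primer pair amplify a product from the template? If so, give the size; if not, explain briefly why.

Primer A (ATACTGGCGTGTACGTCA) matches the top strand at positions 36–53; it acts as a forward primer.
Primer B's reverse complement is CAACAAGG, matching the top strand at positions 64–71; it acts as a reverse primer.
The 3' ends face each other across positions 36–71, giving a 36 bp product.

Yes — a 36 bp product.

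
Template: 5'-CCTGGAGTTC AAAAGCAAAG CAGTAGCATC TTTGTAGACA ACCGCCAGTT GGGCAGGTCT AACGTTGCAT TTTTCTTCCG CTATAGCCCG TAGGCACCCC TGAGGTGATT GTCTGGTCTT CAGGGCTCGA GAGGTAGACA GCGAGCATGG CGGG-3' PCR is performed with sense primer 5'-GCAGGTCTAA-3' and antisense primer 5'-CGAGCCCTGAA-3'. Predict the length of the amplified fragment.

Forward primer GCAGGTCTAA is found on the top strand at positions 53–62.
Reverse complement of the reverse primer: TTCAGGGCTCG. This occurs on the top strand at positions 119–129.
Amplicon spans positions 53–129: 77 bp.

77 bp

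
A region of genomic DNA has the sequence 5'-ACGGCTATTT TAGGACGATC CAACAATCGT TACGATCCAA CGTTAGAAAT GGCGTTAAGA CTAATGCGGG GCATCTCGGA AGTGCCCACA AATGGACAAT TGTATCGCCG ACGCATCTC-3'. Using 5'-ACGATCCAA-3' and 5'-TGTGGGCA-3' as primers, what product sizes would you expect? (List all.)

The forward primer ACGATCCAA matches the top strand at positions 15–23, 32–40.
The reverse primer's reverse complement is TGCCCACA, matching at positions 83–90.
Each forward site pairs with the reverse site to give a product ending at position 90: sizes 76, 59 bp.

76 bp, 59 bp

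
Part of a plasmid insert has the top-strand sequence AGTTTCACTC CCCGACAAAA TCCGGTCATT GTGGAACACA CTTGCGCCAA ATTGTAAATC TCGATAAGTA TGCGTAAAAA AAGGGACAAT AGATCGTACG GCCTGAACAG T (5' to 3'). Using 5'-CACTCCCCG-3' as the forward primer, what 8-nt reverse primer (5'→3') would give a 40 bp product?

5'-GCAAGTGT-3'

The forward primer binds at positions 6–14, so a 40 bp product ends at position 6 + 40 − 1 = 45.
The reverse primer anneals to the top strand over positions 38–45, i.e. to ACACTTGC.
Its sequence written 5'→3' is the reverse complement: GCAAGTGT.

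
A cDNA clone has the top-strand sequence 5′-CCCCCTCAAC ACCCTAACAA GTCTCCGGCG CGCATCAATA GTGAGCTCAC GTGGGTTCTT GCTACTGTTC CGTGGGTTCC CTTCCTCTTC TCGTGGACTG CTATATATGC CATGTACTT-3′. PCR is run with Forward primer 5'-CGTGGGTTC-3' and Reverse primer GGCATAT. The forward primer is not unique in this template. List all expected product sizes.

62 bp, 41 bp

The forward primer CGTGGGTTC matches the top strand at positions 50–58, 71–79.
The reverse primer's reverse complement is ATATGCC, matching at positions 105–111.
Each forward site pairs with the reverse site to give a product ending at position 111: sizes 62, 41 bp.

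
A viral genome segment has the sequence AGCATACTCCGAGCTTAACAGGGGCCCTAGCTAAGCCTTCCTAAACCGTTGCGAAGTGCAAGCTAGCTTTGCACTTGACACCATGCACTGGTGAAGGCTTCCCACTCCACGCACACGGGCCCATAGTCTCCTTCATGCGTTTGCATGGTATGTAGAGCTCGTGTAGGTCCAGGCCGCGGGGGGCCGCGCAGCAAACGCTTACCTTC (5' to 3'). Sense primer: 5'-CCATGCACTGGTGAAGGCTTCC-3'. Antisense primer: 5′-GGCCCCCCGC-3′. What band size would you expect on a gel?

105 bp

Forward primer CCATGCACTGGTGAAGGCTTCC is found on the top strand at positions 81–102.
The reverse primer's reverse complement is GCGGGGGGCC, which matches the template at positions 176–185.
Product length = (reverse-primer end) − (forward-primer start) + 1 = 185 − 81 + 1 = 105 bp.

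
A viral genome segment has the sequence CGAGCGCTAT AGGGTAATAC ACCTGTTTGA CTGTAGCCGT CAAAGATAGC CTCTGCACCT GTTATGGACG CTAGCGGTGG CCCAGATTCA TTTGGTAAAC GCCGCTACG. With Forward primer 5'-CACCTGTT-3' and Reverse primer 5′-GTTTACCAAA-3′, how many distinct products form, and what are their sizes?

The forward primer CACCTGTT matches the top strand at positions 20–27, 56–63.
The reverse primer's reverse complement is TTTGGTAAAC, matching at positions 91–100.
Each forward site pairs with the reverse site to give a product ending at position 100: sizes 81, 45 bp.

Two products: 81 bp, 45 bp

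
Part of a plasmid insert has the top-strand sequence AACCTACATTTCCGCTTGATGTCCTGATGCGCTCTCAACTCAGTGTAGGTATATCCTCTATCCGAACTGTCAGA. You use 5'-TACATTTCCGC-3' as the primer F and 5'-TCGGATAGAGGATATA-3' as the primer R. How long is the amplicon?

The forward primer matches the template at positions 5–15.
The reverse primer's reverse complement is TATATCCTCTATCCGA, which matches the template at positions 50–65.
The product runs from position 5 to position 65, so its length is 65 − 5 + 1 = 61 bp.

61 bp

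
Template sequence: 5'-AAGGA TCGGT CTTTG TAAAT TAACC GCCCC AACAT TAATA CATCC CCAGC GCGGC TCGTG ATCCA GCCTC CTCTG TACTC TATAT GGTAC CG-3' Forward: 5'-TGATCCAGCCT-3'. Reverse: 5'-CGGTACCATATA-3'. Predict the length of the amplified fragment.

34 bp

Scanning the template, TGATCCAGCCT occurs at positions 59–69; this primer anneals to the bottom strand there with its 3' end pointing downstream.
Taking the reverse complement of CGGTACCATATA gives TATATGGTACCG, found at positions 81–92 on the template; the primer anneals here to the top strand with its 3' end pointing upstream.
Product length = (reverse-primer end) − (forward-primer start) + 1 = 92 − 59 + 1 = 34 bp.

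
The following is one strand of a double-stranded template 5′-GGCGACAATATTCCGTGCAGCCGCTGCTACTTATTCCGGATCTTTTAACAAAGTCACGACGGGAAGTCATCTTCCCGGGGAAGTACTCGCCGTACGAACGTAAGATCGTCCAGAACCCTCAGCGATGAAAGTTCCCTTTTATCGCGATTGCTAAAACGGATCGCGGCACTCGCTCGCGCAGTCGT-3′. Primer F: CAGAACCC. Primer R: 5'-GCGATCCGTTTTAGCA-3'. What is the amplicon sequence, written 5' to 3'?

Forward primer CAGAACCC is found on the top strand at positions 111–118.
Reverse complement of the reverse primer: TGCTAAAACGGATCGC. This occurs on the top strand at positions 149–164.
The product is the template from position 111 through 164 (54 bp).

5'-CAGAACCCTCAGCGATGAAAGTTCCCTTTTATCGCGATTGCTAAAACGGATCGC-3'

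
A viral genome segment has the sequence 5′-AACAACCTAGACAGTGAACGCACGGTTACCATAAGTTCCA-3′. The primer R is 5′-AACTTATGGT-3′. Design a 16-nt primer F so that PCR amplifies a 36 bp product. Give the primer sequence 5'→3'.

The reverse primer's reverse complement ACCATAAGTT matches the template at positions 28–37, so the product ends at position 37.
A 36 bp product then starts at position 37 − 36 + 1 = 2.
The forward primer is identical to the top strand there: ACAACCTAGACAGTGA.

5'-ACAACCTAGACAGTGA-3'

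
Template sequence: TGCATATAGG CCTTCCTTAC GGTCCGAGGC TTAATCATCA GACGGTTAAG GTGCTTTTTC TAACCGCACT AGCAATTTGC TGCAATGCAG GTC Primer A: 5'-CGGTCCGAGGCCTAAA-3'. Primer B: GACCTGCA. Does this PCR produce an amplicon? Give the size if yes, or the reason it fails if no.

Primer A (CGGTCCGAGGCCTAAA) does not match the top strand, and its reverse complement TTTAGGCCTCGGACCG does not match either.
With no annealing site for primer A, no amplification occurs.

No product — primer A has no binding site in the template.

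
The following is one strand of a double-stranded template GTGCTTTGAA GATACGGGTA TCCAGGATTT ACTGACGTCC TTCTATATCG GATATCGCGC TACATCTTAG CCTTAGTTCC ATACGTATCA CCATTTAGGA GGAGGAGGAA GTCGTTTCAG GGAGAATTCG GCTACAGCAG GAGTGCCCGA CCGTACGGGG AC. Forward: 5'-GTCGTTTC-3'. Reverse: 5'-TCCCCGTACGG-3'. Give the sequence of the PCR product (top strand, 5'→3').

5'-GTCGTTTCAGGGAGAATTCGGCTACAGCAGGAGTGCCCGACCGTACGGGGA-3'

Scanning the template, GTCGTTTC occurs at positions 111–118; this primer anneals to the bottom strand there with its 3' end pointing downstream.
The reverse primer's reverse complement is CCGTACGGGGA, which matches the template at positions 151–161.
The product is the template from position 111 through 161 (51 bp).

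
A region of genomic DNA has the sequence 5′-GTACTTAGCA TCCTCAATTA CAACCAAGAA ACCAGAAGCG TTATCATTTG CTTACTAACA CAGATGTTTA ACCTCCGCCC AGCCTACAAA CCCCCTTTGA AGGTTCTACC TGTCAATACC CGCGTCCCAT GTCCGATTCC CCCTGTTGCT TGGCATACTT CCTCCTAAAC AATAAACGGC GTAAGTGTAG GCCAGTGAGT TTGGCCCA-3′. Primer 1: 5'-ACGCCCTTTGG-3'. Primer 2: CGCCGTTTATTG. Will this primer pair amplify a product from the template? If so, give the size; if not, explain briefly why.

Primer 1 (ACGCCCTTTGG) does not match the top strand, and its reverse complement CCAAAGGGCGT does not match either.
With no annealing site for primer 1, no amplification occurs.

No product — primer 1 has no binding site in the template.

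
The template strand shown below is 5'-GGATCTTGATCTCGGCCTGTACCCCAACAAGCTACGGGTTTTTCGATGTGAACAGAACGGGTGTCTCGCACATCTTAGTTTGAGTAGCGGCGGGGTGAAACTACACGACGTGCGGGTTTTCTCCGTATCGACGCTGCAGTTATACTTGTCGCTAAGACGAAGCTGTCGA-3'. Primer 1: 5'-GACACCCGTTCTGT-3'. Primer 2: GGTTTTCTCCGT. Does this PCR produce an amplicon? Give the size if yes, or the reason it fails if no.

Primer 1 (GACACCCGTTCTGT) has reverse complement ACAGAACGGGTGTC, which matches the top strand at positions 52–65; primer 1 anneals to the top strand there with its 3' end pointing upstream toward position 52.
Primer 2 (GGTTTTCTCCGT) matches the top strand directly at positions 115–126; it anneals to the bottom strand with its 3' end pointing downstream toward position 126.
The 3' ends diverge (primer 1 extends toward position 1, primer 2 toward position 169), so the primers never converge on a shared product.

No product — the primers' 3' ends point away from each other.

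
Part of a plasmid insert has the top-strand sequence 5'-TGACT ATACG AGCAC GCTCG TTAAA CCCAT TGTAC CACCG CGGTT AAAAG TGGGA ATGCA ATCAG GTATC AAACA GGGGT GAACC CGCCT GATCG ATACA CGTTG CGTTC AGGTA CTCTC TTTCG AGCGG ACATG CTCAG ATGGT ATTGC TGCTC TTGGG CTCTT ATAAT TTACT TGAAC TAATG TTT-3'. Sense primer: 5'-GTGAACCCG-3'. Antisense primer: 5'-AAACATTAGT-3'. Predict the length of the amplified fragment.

110 bp

The forward primer matches the template at positions 79–87.
The reverse primer's reverse complement is ACTAATGTTT, which matches the template at positions 179–188.
Product length = (reverse-primer end) − (forward-primer start) + 1 = 188 − 79 + 1 = 110 bp.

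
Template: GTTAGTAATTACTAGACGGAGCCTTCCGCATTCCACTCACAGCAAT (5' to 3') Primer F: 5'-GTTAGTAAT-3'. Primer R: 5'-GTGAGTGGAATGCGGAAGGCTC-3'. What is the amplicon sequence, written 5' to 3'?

The forward primer matches the template at positions 1–9.
The reverse primer's reverse complement is GAGCCTTCCGCATTCCACTCAC, which matches the template at positions 19–40.
The product is the template from position 1 through 40 (40 bp).

5'-GTTAGTAATTACTAGACGGAGCCTTCCGCATTCCACTCAC-3'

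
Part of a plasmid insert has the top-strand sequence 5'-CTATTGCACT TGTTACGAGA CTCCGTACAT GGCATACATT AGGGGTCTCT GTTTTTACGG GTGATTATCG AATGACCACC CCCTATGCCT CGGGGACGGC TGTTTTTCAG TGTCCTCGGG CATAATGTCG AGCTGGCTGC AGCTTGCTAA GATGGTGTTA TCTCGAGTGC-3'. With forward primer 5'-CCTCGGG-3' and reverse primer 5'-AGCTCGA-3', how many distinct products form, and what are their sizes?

The forward primer CCTCGGG matches the top strand at positions 88–94, 114–120.
The reverse primer's reverse complement is TCGAGCT, matching at positions 128–134.
Each forward site pairs with the reverse site to give a product ending at position 134: sizes 47, 21 bp.

Two products: 47 bp, 21 bp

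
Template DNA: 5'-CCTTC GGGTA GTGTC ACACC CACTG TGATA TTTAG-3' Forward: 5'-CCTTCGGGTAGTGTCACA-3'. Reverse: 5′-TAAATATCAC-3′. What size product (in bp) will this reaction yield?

The forward primer matches the template at positions 1–18.
Reverse complement of the reverse primer: GTGATATTTA. This occurs on the top strand at positions 25–34.
Product length = (reverse-primer end) − (forward-primer start) + 1 = 34 − 1 + 1 = 34 bp.

34 bp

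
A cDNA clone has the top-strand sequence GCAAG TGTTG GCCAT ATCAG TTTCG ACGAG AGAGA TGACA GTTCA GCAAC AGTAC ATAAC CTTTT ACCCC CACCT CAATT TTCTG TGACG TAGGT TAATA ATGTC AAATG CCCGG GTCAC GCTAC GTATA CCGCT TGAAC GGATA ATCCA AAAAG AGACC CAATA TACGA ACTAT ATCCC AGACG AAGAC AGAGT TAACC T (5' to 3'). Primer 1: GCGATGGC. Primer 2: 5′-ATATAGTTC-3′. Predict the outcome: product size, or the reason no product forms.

No product — primer 1 has no binding site in the template.

Primer 1 (GCGATGGC) does not match the top strand, and its reverse complement GCCATCGC does not match either.
With no annealing site for primer 1, no amplification occurs.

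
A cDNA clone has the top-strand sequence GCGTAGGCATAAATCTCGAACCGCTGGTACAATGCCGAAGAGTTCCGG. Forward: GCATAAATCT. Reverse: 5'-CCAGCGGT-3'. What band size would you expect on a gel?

Scanning the template, GCATAAATCT occurs at positions 7–16; this primer anneals to the bottom strand there with its 3' end pointing downstream.
Taking the reverse complement of CCAGCGGT gives ACCGCTGG, found at positions 20–27 on the template; the primer anneals here to the top strand with its 3' end pointing upstream.
Product length = (reverse-primer end) − (forward-primer start) + 1 = 27 − 7 + 1 = 21 bp.

21 bp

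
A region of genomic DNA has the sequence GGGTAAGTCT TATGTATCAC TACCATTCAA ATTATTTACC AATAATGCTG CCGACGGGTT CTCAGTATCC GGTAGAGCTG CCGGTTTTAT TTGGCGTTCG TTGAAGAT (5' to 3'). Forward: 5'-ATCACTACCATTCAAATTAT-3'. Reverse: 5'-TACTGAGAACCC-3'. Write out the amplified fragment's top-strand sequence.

The forward primer matches the template at positions 16–35.
Reverse complement of the reverse primer: GGGTTCTCAGTA. This occurs on the top strand at positions 56–67.
The product is the template from position 16 through 67 (52 bp).

5'-ATCACTACCATTCAAATTATTTACCAATAATGCTGCCGACGGGTTCTCAGTA-3'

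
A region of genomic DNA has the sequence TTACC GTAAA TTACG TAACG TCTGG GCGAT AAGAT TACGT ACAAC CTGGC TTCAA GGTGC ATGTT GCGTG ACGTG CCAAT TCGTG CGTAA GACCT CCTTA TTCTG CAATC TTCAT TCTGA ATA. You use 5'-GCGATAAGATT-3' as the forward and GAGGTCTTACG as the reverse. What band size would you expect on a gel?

71 bp

The forward primer matches the template at positions 26–36.
Taking the reverse complement of GAGGTCTTACG gives CGTAAGACCTC, found at positions 86–96 on the template; the primer anneals here to the top strand with its 3' end pointing upstream.
The product runs from position 26 to position 96, so its length is 96 − 26 + 1 = 71 bp.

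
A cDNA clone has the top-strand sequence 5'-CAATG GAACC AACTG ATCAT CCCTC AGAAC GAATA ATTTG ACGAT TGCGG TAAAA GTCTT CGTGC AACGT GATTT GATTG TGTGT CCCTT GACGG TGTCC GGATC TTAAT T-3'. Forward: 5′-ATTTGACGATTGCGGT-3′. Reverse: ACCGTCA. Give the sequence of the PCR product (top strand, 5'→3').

Scanning the template, ATTTGACGATTGCGGT occurs at positions 36–51; this primer anneals to the bottom strand there with its 3' end pointing downstream.
Taking the reverse complement of ACCGTCA gives TGACGGT, found at positions 90–96 on the template; the primer anneals here to the top strand with its 3' end pointing upstream.
The product is the template from position 36 through 96 (61 bp).

5'-ATTTGACGATTGCGGTAAAAGTCTTCGTGCAACGTGATTTGATTGTGTGTCCCTTGACGGT-3'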